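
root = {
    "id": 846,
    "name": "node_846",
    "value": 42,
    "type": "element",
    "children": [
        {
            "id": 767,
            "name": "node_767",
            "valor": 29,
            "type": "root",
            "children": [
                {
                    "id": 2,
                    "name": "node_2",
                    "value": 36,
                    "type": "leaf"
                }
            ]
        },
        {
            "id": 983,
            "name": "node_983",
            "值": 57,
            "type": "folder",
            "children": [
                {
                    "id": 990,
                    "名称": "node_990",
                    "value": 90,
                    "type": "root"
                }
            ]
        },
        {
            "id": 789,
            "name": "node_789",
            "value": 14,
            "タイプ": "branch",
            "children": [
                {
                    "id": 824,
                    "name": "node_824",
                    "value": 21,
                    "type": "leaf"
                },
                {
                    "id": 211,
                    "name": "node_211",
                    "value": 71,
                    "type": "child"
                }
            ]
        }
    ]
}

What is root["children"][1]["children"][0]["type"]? "root"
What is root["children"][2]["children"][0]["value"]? 21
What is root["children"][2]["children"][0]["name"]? "node_824"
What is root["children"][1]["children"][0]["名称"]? "node_990"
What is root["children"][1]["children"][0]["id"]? 990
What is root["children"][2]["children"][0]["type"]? "leaf"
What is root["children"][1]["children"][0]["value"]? 90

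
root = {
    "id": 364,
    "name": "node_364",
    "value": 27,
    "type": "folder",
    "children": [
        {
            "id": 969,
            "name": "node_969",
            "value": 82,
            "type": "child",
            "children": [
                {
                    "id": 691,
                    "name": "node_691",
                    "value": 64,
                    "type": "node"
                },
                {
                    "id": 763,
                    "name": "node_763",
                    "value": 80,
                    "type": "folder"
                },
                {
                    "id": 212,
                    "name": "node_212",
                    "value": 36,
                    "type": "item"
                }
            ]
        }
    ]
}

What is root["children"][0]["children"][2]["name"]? "node_212"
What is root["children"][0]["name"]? "node_969"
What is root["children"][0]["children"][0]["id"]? 691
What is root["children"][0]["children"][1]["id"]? 763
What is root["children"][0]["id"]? 969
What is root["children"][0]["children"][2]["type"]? "item"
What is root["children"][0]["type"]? "child"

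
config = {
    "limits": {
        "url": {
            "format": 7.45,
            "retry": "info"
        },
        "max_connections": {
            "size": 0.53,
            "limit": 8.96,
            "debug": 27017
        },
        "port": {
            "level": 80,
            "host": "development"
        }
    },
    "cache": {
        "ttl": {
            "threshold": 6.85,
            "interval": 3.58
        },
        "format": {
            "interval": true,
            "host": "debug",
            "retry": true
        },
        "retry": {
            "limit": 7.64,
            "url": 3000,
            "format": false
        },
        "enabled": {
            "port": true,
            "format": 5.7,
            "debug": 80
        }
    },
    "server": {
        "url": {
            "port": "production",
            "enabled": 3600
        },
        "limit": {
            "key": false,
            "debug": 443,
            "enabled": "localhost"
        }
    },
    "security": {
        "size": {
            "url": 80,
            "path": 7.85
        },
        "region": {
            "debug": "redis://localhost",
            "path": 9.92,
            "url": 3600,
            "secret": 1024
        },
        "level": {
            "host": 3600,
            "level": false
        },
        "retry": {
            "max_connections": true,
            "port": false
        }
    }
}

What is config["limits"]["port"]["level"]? 80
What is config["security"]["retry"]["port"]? False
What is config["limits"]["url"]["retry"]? "info"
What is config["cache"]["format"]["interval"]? True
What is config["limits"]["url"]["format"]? 7.45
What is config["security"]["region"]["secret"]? 1024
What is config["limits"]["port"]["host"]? "development"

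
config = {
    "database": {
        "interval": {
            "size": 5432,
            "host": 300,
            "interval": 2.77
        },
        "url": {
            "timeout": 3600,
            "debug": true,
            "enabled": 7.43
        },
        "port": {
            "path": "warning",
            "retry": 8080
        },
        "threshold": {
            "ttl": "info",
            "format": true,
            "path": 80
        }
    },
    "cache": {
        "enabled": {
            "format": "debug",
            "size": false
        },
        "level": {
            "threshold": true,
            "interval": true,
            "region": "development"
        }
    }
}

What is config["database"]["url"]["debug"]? True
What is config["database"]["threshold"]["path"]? 80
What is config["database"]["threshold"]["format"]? True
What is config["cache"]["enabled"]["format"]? "debug"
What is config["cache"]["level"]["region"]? "development"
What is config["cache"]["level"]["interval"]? True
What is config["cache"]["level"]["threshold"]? True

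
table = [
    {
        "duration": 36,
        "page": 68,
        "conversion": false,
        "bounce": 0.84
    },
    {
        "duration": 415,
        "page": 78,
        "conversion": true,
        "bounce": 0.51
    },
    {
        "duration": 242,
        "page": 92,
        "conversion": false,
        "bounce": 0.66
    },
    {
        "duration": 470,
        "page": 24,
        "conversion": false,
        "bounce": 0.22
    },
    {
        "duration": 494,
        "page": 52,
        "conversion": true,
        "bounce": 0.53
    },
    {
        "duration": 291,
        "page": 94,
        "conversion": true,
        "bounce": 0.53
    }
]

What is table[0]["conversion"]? False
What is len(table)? 6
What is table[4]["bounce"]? 0.53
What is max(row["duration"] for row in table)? 494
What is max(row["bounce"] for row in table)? 0.84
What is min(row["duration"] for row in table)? 36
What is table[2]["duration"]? 242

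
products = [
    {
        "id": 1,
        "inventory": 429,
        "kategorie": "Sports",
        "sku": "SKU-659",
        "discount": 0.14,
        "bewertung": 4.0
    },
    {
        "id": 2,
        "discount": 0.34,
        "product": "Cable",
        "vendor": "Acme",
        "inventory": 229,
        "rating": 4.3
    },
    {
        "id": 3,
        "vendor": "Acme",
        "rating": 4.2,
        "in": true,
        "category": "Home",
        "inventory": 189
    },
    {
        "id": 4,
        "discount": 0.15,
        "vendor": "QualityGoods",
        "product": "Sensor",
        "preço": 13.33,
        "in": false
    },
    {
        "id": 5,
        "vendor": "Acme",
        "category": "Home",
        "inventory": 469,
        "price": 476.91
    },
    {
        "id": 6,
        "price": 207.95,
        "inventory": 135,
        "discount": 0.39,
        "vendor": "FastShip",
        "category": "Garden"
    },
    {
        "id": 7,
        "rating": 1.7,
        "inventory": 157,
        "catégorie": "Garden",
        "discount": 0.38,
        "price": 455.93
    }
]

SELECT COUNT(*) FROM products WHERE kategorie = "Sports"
1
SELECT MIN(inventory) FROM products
135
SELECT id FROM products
[1, 2, 3, 4, 5, 6, 7]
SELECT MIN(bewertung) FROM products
4.0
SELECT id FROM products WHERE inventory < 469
[1, 2, 3, 6, 7]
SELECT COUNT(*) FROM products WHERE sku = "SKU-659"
1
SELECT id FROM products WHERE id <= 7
[1, 2, 3, 4, 5, 6, 7]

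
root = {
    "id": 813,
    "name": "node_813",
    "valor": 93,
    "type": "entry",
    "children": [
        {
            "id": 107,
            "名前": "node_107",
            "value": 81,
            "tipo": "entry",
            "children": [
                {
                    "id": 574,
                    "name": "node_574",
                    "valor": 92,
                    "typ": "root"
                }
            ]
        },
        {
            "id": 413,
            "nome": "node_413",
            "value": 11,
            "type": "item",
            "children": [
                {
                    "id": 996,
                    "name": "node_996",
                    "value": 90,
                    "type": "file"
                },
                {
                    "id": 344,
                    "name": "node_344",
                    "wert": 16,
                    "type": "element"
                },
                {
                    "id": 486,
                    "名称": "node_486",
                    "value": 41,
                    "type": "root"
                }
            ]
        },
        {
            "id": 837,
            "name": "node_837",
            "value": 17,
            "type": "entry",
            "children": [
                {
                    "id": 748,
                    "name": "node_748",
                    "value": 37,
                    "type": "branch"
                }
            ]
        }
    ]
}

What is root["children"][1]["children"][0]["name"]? "node_996"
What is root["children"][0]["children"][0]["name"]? "node_574"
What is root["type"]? "entry"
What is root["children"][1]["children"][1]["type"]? "element"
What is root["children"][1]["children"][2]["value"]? 41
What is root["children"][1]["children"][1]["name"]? "node_344"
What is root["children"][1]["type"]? "item"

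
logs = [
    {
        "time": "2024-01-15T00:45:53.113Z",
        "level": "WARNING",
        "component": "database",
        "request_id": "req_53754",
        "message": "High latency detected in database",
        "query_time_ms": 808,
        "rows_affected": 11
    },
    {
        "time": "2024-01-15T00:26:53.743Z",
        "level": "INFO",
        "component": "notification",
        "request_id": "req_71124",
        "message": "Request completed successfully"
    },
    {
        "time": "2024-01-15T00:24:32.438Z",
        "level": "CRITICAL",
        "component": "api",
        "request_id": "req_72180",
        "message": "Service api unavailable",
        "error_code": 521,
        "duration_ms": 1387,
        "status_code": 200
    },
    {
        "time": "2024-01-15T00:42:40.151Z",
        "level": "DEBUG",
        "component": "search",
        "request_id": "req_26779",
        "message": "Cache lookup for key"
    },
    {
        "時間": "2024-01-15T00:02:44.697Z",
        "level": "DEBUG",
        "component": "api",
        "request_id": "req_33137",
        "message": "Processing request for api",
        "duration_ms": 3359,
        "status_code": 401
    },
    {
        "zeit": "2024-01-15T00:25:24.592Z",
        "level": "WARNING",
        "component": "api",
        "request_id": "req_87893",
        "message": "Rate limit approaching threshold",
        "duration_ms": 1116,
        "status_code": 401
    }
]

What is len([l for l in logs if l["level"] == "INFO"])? 1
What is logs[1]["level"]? "INFO"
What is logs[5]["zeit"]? "2024-01-15T00:25:24.592Z"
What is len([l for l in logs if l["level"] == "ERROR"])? 0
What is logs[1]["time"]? "2024-01-15T00:26:53.743Z"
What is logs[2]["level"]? "CRITICAL"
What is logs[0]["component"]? "database"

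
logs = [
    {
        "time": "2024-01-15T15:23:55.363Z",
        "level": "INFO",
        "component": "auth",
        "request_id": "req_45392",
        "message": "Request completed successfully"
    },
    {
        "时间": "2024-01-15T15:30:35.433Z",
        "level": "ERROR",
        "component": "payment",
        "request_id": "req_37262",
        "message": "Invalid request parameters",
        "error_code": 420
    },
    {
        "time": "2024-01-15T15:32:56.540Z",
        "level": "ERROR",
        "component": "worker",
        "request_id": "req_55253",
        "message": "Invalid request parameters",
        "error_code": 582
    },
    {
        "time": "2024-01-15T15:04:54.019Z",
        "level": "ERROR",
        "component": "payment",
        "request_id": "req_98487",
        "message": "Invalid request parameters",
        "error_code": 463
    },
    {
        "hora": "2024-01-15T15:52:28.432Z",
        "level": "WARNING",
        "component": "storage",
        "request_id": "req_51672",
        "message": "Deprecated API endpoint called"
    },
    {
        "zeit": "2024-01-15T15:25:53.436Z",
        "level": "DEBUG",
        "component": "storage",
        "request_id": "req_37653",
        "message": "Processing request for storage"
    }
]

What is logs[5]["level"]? "DEBUG"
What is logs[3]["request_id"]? "req_98487"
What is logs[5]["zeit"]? "2024-01-15T15:25:53.436Z"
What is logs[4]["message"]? "Deprecated API endpoint called"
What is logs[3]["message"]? "Invalid request parameters"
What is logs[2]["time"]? "2024-01-15T15:32:56.540Z"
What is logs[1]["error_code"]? 420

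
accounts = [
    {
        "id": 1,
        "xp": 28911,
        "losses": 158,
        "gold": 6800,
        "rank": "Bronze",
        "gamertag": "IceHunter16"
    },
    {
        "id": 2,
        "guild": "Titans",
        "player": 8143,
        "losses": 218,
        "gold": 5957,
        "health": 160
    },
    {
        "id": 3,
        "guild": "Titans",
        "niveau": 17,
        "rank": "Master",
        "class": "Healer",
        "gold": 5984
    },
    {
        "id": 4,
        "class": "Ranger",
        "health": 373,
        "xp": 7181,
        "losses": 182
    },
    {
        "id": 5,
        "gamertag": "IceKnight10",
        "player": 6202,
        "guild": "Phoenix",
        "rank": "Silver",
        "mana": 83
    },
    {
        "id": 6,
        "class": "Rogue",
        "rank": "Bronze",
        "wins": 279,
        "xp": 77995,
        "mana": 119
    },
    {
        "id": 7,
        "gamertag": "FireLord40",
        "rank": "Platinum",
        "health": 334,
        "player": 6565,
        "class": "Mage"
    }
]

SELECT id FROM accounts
[1, 2, 3, 4, 5, 6, 7]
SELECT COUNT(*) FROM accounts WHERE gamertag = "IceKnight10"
1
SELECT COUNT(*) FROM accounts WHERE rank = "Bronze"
2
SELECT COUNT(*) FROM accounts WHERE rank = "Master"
1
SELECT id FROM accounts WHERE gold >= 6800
[1]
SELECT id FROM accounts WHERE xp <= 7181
[4]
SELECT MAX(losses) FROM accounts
218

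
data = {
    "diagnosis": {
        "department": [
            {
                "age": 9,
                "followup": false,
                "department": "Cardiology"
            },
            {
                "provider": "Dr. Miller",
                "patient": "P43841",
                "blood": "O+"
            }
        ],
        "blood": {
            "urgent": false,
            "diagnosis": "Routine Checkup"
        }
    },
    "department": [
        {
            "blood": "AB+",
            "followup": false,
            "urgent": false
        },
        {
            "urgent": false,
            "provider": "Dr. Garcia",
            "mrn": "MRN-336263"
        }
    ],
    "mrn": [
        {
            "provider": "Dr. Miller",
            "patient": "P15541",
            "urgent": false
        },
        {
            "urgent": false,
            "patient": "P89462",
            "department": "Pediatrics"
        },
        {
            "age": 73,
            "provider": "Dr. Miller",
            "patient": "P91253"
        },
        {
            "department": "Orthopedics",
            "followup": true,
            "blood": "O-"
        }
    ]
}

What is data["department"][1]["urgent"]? False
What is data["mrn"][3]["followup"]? True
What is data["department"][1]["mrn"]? "MRN-336263"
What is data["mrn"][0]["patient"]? "P15541"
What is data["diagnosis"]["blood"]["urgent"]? False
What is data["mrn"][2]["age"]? 73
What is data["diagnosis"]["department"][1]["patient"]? "P43841"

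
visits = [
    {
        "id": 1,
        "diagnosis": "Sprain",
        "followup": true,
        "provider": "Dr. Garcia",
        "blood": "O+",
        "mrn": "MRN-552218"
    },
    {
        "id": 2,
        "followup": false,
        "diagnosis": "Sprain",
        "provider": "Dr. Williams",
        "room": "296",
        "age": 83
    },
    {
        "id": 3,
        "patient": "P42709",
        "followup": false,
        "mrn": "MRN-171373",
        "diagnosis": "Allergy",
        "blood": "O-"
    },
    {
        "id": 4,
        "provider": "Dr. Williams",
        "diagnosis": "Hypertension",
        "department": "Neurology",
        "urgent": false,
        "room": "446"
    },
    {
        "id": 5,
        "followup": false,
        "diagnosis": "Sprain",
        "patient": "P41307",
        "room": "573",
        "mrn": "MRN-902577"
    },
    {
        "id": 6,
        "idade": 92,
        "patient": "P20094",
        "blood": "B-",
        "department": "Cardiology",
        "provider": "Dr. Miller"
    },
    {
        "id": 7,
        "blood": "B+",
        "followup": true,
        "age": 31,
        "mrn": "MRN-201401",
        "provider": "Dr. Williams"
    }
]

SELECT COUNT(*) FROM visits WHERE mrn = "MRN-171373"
1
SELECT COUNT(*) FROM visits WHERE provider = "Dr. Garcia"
1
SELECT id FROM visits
[1, 2, 3, 4, 5, 6, 7]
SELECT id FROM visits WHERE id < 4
[1, 2, 3]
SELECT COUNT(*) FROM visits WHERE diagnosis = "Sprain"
3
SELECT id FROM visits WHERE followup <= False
[2, 3, 5]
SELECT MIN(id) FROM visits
1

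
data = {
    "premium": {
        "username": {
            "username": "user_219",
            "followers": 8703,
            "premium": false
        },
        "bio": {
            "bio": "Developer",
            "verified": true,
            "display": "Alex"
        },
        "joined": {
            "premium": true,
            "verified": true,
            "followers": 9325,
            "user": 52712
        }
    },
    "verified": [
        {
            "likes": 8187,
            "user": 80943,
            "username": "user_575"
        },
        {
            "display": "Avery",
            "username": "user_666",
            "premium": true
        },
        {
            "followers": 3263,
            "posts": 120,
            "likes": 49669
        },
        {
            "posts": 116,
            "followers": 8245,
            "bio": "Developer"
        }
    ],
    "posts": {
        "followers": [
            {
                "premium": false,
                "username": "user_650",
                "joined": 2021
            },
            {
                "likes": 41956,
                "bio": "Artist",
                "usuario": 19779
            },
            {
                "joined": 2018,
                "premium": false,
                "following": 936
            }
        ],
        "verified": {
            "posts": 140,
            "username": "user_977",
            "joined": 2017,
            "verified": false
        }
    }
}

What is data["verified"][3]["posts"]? 116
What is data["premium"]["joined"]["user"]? 52712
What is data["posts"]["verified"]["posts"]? 140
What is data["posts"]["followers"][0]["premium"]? False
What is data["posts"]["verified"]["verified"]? False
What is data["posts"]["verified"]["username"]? "user_977"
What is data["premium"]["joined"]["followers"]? 9325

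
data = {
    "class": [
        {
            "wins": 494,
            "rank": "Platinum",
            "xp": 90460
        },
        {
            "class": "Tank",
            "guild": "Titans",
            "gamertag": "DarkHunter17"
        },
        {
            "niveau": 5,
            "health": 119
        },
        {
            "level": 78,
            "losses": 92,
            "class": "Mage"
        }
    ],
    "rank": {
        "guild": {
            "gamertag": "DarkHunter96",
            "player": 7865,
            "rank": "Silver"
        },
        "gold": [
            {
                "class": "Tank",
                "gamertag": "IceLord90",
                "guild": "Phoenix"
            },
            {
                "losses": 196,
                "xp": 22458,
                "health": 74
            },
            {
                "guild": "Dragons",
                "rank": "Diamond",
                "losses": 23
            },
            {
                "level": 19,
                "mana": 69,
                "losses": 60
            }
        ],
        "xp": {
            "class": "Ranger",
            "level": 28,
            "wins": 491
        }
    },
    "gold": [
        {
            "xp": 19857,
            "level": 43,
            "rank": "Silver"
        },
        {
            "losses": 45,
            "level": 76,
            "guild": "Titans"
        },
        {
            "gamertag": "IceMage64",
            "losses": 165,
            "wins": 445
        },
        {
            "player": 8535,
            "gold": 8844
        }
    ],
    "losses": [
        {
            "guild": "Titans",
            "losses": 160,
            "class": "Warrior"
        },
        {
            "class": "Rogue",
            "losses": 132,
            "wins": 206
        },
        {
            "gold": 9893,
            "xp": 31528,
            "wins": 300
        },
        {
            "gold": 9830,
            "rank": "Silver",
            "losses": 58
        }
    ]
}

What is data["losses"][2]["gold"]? 9893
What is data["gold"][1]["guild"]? "Titans"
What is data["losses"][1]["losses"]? 132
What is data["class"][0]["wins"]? 494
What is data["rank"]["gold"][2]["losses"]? 23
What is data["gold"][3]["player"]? 8535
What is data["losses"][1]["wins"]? 206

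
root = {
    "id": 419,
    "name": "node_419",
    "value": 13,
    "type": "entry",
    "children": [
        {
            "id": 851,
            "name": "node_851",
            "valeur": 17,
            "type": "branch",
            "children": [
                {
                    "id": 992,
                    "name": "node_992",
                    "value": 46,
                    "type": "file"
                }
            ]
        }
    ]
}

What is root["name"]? "node_419"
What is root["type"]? "entry"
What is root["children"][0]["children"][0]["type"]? "file"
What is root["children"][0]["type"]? "branch"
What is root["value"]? 13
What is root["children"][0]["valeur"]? 17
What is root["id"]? 419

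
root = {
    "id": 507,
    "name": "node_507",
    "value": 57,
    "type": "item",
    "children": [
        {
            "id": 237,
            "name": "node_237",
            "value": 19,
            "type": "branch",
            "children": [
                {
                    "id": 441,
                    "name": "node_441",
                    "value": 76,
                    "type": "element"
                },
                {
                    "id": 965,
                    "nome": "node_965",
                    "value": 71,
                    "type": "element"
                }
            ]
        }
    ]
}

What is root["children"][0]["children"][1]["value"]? 71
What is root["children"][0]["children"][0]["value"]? 76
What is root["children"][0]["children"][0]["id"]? 441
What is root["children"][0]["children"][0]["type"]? "element"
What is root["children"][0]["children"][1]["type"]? "element"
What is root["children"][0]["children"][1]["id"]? 965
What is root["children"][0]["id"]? 237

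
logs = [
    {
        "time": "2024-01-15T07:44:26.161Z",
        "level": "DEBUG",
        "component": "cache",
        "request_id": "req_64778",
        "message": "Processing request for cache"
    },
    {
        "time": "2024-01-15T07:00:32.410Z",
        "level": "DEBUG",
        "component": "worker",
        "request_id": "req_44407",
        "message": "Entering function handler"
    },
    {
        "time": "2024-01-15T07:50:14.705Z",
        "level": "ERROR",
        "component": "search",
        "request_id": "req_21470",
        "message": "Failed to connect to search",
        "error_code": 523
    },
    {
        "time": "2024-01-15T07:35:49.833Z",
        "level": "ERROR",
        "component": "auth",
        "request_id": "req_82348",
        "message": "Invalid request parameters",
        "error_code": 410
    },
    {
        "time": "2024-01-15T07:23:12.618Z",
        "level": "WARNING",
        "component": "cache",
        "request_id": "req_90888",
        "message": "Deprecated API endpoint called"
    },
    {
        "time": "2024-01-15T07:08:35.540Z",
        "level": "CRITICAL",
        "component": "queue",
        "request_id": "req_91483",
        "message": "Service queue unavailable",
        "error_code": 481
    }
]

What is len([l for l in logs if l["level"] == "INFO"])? 0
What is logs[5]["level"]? "CRITICAL"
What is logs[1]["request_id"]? "req_44407"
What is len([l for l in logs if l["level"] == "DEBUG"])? 2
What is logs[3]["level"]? "ERROR"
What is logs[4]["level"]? "WARNING"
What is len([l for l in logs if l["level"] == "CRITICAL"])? 1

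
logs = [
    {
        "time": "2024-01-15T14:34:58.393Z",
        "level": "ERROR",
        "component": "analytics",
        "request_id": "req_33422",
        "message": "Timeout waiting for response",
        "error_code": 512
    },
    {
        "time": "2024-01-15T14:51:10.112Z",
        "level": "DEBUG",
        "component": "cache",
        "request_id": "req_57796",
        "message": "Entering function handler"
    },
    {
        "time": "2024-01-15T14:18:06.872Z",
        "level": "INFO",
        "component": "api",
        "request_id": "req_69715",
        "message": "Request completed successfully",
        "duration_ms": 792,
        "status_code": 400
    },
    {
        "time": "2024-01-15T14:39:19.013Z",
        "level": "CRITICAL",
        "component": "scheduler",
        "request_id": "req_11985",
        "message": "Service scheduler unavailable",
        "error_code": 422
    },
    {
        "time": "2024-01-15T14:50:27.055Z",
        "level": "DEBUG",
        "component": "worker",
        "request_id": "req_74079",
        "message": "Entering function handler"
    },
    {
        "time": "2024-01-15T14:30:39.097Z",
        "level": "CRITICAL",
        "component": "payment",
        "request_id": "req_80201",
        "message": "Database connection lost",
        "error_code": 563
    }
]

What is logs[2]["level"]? "INFO"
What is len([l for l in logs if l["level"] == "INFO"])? 1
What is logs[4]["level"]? "DEBUG"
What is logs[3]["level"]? "CRITICAL"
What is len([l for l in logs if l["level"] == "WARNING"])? 0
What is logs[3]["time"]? "2024-01-15T14:39:19.013Z"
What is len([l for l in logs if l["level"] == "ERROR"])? 1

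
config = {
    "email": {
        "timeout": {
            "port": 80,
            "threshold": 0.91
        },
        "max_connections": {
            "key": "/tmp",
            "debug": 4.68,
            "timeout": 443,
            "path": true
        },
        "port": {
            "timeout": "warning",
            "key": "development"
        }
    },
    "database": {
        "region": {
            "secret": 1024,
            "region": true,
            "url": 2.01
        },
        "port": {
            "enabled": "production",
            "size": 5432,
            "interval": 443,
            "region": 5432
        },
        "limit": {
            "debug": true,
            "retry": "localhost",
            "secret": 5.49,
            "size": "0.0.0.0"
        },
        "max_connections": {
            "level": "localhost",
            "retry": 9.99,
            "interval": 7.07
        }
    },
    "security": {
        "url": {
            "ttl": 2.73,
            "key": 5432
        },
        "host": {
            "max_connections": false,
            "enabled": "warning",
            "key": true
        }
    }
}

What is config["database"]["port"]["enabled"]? "production"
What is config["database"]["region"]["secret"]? 1024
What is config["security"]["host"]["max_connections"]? False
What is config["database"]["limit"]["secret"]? 5.49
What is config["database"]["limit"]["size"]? "0.0.0.0"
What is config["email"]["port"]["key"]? "development"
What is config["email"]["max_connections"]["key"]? "/tmp"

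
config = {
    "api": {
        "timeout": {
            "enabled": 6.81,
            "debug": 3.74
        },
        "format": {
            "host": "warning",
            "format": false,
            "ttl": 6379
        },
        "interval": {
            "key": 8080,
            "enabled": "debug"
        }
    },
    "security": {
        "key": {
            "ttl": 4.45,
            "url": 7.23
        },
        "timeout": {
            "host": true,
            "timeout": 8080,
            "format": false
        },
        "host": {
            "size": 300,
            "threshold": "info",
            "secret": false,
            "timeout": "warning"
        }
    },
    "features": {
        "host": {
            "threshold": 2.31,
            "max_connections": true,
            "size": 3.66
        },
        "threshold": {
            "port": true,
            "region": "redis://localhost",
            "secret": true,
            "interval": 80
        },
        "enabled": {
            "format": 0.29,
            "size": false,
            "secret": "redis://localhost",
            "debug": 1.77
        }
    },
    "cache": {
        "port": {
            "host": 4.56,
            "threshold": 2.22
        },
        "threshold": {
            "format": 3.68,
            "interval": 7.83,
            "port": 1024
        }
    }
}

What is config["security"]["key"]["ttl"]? 4.45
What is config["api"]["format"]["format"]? False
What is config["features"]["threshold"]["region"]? "redis://localhost"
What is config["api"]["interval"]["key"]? 8080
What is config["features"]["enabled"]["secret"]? "redis://localhost"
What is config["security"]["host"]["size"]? 300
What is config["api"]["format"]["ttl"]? 6379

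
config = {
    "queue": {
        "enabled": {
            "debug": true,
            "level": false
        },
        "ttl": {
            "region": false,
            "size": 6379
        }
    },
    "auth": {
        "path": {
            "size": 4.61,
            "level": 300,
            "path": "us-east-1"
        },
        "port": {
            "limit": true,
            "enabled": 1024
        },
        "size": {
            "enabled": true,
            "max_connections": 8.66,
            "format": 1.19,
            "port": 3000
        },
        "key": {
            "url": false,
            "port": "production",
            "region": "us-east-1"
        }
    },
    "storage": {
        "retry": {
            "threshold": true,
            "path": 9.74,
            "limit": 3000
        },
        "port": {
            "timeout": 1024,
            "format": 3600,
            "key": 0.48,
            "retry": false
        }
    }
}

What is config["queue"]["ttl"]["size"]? 6379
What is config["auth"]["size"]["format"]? 1.19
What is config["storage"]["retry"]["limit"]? 3000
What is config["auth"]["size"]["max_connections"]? 8.66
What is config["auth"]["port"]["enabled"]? 1024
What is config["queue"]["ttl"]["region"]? False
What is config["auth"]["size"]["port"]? 3000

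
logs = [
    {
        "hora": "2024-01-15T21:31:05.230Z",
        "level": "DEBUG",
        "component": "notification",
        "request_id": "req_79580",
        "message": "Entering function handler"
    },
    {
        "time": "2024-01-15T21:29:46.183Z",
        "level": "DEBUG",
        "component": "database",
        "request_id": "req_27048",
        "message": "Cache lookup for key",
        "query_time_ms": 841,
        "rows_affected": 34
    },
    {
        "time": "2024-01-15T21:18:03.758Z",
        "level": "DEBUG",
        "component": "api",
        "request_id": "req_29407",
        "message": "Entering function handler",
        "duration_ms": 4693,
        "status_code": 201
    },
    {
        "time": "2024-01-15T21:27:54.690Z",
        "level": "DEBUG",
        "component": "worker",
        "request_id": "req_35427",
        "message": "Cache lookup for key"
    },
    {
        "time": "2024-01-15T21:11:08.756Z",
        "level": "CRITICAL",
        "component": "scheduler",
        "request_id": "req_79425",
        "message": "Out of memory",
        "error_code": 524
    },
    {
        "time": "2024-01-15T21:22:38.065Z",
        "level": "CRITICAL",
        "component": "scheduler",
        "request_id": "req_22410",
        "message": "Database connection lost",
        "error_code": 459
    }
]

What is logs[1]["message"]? "Cache lookup for key"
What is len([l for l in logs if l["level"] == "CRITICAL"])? 2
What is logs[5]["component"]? "scheduler"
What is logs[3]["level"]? "DEBUG"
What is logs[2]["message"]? "Entering function handler"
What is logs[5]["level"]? "CRITICAL"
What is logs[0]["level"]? "DEBUG"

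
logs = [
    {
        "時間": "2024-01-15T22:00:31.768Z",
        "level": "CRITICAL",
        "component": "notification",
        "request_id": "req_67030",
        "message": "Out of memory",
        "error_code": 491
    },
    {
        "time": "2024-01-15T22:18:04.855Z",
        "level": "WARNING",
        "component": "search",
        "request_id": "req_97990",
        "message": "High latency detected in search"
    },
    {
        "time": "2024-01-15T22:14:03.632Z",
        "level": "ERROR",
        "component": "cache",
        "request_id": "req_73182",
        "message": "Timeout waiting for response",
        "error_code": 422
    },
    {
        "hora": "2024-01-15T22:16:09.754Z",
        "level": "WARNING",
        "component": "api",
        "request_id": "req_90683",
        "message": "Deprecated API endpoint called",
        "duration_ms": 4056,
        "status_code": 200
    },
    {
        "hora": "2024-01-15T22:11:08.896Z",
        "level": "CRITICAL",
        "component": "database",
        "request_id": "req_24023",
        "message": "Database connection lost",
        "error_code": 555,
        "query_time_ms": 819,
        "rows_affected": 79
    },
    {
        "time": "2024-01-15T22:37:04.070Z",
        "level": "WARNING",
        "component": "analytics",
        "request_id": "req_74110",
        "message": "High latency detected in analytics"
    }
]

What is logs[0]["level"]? "CRITICAL"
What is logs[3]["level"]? "WARNING"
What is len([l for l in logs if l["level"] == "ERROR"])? 1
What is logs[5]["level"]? "WARNING"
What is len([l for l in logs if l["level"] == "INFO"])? 0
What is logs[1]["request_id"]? "req_97990"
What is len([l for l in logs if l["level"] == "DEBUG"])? 0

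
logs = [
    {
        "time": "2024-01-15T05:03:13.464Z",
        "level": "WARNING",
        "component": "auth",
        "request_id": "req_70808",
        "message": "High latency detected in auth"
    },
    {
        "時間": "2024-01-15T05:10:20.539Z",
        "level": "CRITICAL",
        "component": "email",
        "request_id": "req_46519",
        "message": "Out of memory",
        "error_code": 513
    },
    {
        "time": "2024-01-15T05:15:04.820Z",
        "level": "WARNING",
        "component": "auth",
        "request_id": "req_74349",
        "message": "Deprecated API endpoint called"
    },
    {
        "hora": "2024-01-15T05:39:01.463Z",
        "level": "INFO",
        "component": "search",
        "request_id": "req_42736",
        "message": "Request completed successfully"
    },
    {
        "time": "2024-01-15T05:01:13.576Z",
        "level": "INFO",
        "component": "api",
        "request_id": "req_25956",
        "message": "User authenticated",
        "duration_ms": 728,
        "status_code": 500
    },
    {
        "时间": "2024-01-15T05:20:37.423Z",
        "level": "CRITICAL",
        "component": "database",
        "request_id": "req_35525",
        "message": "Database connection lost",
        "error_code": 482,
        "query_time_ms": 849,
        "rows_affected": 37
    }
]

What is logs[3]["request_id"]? "req_42736"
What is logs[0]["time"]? "2024-01-15T05:03:13.464Z"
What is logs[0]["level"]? "WARNING"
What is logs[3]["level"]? "INFO"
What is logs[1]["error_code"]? 513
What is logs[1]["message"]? "Out of memory"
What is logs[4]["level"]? "INFO"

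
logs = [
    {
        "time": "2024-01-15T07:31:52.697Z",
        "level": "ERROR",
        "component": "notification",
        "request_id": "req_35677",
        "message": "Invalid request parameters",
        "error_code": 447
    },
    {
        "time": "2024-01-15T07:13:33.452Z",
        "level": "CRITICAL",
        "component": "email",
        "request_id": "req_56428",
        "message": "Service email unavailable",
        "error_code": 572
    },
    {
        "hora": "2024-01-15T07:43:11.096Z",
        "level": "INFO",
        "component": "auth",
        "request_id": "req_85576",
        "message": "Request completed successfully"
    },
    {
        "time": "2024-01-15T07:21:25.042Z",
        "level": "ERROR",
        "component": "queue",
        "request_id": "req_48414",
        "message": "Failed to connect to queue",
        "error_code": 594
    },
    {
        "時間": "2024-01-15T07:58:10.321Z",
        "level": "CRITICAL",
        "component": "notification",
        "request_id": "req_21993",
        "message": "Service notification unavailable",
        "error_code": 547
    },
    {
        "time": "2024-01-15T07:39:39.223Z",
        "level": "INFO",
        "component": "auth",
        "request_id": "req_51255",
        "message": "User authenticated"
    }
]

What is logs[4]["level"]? "CRITICAL"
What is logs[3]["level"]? "ERROR"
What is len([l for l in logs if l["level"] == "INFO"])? 2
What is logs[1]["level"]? "CRITICAL"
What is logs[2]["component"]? "auth"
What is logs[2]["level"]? "INFO"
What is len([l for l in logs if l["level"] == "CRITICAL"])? 2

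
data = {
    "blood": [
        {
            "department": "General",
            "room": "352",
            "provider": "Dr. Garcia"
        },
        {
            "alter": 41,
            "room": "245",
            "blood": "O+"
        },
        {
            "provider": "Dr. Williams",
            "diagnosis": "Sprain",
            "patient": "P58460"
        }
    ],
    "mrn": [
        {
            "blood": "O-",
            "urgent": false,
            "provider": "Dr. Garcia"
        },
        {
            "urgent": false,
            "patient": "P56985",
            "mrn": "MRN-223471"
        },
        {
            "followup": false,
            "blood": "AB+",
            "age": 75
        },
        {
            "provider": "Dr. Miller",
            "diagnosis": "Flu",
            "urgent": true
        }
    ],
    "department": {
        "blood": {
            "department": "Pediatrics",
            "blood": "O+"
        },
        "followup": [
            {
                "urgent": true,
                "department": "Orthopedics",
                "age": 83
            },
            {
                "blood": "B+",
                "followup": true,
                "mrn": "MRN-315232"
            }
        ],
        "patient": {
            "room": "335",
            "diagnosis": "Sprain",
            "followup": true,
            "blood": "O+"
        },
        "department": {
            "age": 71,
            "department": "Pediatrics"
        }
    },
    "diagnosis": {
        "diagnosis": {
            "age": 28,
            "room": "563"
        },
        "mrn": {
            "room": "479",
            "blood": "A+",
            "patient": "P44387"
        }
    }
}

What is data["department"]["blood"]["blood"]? "O+"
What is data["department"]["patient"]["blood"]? "O+"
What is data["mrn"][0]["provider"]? "Dr. Garcia"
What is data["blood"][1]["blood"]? "O+"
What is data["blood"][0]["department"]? "General"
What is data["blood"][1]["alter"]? 41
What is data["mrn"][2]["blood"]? "AB+"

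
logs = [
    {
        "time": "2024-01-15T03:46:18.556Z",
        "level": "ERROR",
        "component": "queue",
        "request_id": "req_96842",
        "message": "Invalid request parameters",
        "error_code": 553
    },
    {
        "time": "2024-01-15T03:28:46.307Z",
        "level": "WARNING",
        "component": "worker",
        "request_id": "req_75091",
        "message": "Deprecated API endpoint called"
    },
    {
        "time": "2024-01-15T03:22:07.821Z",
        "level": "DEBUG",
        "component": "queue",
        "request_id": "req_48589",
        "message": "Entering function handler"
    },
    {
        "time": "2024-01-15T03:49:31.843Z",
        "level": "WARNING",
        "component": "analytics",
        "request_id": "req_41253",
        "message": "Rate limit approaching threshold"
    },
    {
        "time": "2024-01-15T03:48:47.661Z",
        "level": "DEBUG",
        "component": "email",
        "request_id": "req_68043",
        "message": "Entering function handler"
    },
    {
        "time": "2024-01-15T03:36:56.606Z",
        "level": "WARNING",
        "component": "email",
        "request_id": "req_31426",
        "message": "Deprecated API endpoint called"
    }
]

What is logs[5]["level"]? "WARNING"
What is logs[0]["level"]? "ERROR"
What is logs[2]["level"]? "DEBUG"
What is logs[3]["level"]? "WARNING"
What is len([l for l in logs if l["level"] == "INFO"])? 0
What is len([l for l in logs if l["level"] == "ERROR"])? 1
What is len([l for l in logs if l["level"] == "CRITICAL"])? 0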